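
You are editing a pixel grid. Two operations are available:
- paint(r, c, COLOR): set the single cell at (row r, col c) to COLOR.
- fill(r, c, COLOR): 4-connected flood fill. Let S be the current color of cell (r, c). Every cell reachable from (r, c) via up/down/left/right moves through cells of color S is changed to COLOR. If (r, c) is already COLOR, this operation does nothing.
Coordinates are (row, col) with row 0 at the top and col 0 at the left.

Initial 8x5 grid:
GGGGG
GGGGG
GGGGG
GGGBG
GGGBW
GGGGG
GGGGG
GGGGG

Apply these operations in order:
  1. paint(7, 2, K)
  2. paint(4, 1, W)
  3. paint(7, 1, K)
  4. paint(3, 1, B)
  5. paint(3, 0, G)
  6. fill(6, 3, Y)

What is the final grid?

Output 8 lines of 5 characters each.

Answer: YYYYY
YYYYY
YYYYY
YBYBY
YWYBW
YYYYY
YYYYY
YKKYY

Derivation:
After op 1 paint(7,2,K):
GGGGG
GGGGG
GGGGG
GGGBG
GGGBW
GGGGG
GGGGG
GGKGG
After op 2 paint(4,1,W):
GGGGG
GGGGG
GGGGG
GGGBG
GWGBW
GGGGG
GGGGG
GGKGG
After op 3 paint(7,1,K):
GGGGG
GGGGG
GGGGG
GGGBG
GWGBW
GGGGG
GGGGG
GKKGG
After op 4 paint(3,1,B):
GGGGG
GGGGG
GGGGG
GBGBG
GWGBW
GGGGG
GGGGG
GKKGG
After op 5 paint(3,0,G):
GGGGG
GGGGG
GGGGG
GBGBG
GWGBW
GGGGG
GGGGG
GKKGG
After op 6 fill(6,3,Y) [33 cells changed]:
YYYYY
YYYYY
YYYYY
YBYBY
YWYBW
YYYYY
YYYYY
YKKYY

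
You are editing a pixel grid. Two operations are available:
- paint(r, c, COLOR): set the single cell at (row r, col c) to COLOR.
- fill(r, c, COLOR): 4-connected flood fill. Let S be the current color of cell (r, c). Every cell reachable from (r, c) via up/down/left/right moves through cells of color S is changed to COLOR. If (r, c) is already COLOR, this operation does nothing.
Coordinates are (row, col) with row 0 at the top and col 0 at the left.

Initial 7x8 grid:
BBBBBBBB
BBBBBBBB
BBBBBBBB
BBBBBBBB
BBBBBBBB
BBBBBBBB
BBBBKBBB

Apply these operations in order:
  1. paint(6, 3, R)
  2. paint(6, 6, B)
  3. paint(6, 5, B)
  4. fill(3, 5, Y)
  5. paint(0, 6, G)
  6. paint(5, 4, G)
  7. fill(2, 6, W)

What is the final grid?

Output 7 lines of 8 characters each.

Answer: WWWWWWGW
WWWWWWWW
WWWWWWWW
WWWWWWWW
WWWWWWWW
WWWWGWWW
WWWRKWWW

Derivation:
After op 1 paint(6,3,R):
BBBBBBBB
BBBBBBBB
BBBBBBBB
BBBBBBBB
BBBBBBBB
BBBBBBBB
BBBRKBBB
After op 2 paint(6,6,B):
BBBBBBBB
BBBBBBBB
BBBBBBBB
BBBBBBBB
BBBBBBBB
BBBBBBBB
BBBRKBBB
After op 3 paint(6,5,B):
BBBBBBBB
BBBBBBBB
BBBBBBBB
BBBBBBBB
BBBBBBBB
BBBBBBBB
BBBRKBBB
After op 4 fill(3,5,Y) [54 cells changed]:
YYYYYYYY
YYYYYYYY
YYYYYYYY
YYYYYYYY
YYYYYYYY
YYYYYYYY
YYYRKYYY
After op 5 paint(0,6,G):
YYYYYYGY
YYYYYYYY
YYYYYYYY
YYYYYYYY
YYYYYYYY
YYYYYYYY
YYYRKYYY
After op 6 paint(5,4,G):
YYYYYYGY
YYYYYYYY
YYYYYYYY
YYYYYYYY
YYYYYYYY
YYYYGYYY
YYYRKYYY
After op 7 fill(2,6,W) [52 cells changed]:
WWWWWWGW
WWWWWWWW
WWWWWWWW
WWWWWWWW
WWWWWWWW
WWWWGWWW
WWWRKWWW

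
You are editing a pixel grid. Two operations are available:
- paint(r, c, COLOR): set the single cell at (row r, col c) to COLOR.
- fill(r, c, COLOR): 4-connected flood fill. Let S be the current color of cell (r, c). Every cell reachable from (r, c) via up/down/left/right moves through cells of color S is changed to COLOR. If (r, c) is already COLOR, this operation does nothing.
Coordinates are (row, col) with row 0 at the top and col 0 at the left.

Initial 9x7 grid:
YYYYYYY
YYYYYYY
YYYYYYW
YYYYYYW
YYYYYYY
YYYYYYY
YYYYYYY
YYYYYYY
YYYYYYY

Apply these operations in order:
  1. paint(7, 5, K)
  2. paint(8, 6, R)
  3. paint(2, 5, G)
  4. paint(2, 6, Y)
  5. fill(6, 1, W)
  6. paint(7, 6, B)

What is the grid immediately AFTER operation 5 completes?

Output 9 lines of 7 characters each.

Answer: WWWWWWW
WWWWWWW
WWWWWGW
WWWWWWW
WWWWWWW
WWWWWWW
WWWWWWW
WWWWWKW
WWWWWWR

Derivation:
After op 1 paint(7,5,K):
YYYYYYY
YYYYYYY
YYYYYYW
YYYYYYW
YYYYYYY
YYYYYYY
YYYYYYY
YYYYYKY
YYYYYYY
After op 2 paint(8,6,R):
YYYYYYY
YYYYYYY
YYYYYYW
YYYYYYW
YYYYYYY
YYYYYYY
YYYYYYY
YYYYYKY
YYYYYYR
After op 3 paint(2,5,G):
YYYYYYY
YYYYYYY
YYYYYGW
YYYYYYW
YYYYYYY
YYYYYYY
YYYYYYY
YYYYYKY
YYYYYYR
After op 4 paint(2,6,Y):
YYYYYYY
YYYYYYY
YYYYYGY
YYYYYYW
YYYYYYY
YYYYYYY
YYYYYYY
YYYYYKY
YYYYYYR
After op 5 fill(6,1,W) [59 cells changed]:
WWWWWWW
WWWWWWW
WWWWWGW
WWWWWWW
WWWWWWW
WWWWWWW
WWWWWWW
WWWWWKW
WWWWWWR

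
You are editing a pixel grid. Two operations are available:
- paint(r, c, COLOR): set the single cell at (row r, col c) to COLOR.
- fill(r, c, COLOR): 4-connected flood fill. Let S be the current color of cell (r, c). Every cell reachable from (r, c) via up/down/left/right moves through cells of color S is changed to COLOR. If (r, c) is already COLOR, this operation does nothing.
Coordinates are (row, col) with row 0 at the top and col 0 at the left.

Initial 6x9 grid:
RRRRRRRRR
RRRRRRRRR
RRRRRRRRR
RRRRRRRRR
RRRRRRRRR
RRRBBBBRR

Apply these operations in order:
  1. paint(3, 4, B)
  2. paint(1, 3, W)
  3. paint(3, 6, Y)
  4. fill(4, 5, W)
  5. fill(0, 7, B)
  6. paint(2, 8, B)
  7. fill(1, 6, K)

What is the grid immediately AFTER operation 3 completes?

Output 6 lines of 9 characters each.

Answer: RRRRRRRRR
RRRWRRRRR
RRRRRRRRR
RRRRBRYRR
RRRRRRRRR
RRRBBBBRR

Derivation:
After op 1 paint(3,4,B):
RRRRRRRRR
RRRRRRRRR
RRRRRRRRR
RRRRBRRRR
RRRRRRRRR
RRRBBBBRR
After op 2 paint(1,3,W):
RRRRRRRRR
RRRWRRRRR
RRRRRRRRR
RRRRBRRRR
RRRRRRRRR
RRRBBBBRR
After op 3 paint(3,6,Y):
RRRRRRRRR
RRRWRRRRR
RRRRRRRRR
RRRRBRYRR
RRRRRRRRR
RRRBBBBRR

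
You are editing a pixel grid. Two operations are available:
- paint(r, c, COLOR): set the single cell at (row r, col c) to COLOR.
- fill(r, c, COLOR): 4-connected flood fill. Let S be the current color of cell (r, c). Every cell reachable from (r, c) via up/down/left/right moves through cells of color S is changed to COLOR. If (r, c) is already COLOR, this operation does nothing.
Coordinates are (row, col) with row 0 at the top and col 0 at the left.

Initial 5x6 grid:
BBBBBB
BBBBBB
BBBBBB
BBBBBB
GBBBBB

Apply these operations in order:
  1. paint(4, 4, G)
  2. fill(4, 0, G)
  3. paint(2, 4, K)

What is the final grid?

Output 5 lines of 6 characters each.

After op 1 paint(4,4,G):
BBBBBB
BBBBBB
BBBBBB
BBBBBB
GBBBGB
After op 2 fill(4,0,G) [0 cells changed]:
BBBBBB
BBBBBB
BBBBBB
BBBBBB
GBBBGB
After op 3 paint(2,4,K):
BBBBBB
BBBBBB
BBBBKB
BBBBBB
GBBBGB

Answer: BBBBBB
BBBBBB
BBBBKB
BBBBBB
GBBBGB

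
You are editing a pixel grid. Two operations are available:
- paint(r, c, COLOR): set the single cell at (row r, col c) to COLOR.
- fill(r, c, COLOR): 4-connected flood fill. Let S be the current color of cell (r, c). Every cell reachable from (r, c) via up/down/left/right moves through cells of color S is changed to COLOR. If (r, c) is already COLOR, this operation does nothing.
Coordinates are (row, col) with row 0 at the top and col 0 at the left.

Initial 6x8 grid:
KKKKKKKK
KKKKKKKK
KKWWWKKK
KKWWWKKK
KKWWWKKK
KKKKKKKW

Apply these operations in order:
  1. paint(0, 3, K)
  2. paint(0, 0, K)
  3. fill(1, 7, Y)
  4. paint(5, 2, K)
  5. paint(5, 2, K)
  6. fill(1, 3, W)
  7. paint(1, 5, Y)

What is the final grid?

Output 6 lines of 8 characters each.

After op 1 paint(0,3,K):
KKKKKKKK
KKKKKKKK
KKWWWKKK
KKWWWKKK
KKWWWKKK
KKKKKKKW
After op 2 paint(0,0,K):
KKKKKKKK
KKKKKKKK
KKWWWKKK
KKWWWKKK
KKWWWKKK
KKKKKKKW
After op 3 fill(1,7,Y) [38 cells changed]:
YYYYYYYY
YYYYYYYY
YYWWWYYY
YYWWWYYY
YYWWWYYY
YYYYYYYW
After op 4 paint(5,2,K):
YYYYYYYY
YYYYYYYY
YYWWWYYY
YYWWWYYY
YYWWWYYY
YYKYYYYW
After op 5 paint(5,2,K):
YYYYYYYY
YYYYYYYY
YYWWWYYY
YYWWWYYY
YYWWWYYY
YYKYYYYW
After op 6 fill(1,3,W) [37 cells changed]:
WWWWWWWW
WWWWWWWW
WWWWWWWW
WWWWWWWW
WWWWWWWW
WWKWWWWW
After op 7 paint(1,5,Y):
WWWWWWWW
WWWWWYWW
WWWWWWWW
WWWWWWWW
WWWWWWWW
WWKWWWWW

Answer: WWWWWWWW
WWWWWYWW
WWWWWWWW
WWWWWWWW
WWWWWWWW
WWKWWWWW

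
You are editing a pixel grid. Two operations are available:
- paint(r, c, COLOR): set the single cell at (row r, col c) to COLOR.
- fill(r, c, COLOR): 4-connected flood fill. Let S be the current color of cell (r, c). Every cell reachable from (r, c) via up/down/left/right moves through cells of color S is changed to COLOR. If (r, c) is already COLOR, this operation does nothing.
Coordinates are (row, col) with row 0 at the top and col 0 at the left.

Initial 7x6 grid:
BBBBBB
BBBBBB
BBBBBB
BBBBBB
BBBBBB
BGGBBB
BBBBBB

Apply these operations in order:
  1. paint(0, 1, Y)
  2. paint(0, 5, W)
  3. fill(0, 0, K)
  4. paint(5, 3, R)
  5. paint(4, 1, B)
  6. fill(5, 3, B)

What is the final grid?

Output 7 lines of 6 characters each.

After op 1 paint(0,1,Y):
BYBBBB
BBBBBB
BBBBBB
BBBBBB
BBBBBB
BGGBBB
BBBBBB
After op 2 paint(0,5,W):
BYBBBW
BBBBBB
BBBBBB
BBBBBB
BBBBBB
BGGBBB
BBBBBB
After op 3 fill(0,0,K) [38 cells changed]:
KYKKKW
KKKKKK
KKKKKK
KKKKKK
KKKKKK
KGGKKK
KKKKKK
After op 4 paint(5,3,R):
KYKKKW
KKKKKK
KKKKKK
KKKKKK
KKKKKK
KGGRKK
KKKKKK
After op 5 paint(4,1,B):
KYKKKW
KKKKKK
KKKKKK
KKKKKK
KBKKKK
KGGRKK
KKKKKK
After op 6 fill(5,3,B) [1 cells changed]:
KYKKKW
KKKKKK
KKKKKK
KKKKKK
KBKKKK
KGGBKK
KKKKKK

Answer: KYKKKW
KKKKKK
KKKKKK
KKKKKK
KBKKKK
KGGBKK
KKKKKK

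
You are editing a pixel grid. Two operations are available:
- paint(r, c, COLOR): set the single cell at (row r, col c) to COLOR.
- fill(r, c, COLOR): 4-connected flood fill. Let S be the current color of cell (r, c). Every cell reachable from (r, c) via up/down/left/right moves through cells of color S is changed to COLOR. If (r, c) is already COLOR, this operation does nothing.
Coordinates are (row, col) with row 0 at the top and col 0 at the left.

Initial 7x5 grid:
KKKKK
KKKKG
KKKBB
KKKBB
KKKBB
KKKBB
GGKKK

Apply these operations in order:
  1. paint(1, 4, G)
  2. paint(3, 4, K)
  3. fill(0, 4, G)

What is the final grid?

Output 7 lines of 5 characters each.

After op 1 paint(1,4,G):
KKKKK
KKKKG
KKKBB
KKKBB
KKKBB
KKKBB
GGKKK
After op 2 paint(3,4,K):
KKKKK
KKKKG
KKKBB
KKKBK
KKKBB
KKKBB
GGKKK
After op 3 fill(0,4,G) [24 cells changed]:
GGGGG
GGGGG
GGGBB
GGGBK
GGGBB
GGGBB
GGGGG

Answer: GGGGG
GGGGG
GGGBB
GGGBK
GGGBB
GGGBB
GGGGG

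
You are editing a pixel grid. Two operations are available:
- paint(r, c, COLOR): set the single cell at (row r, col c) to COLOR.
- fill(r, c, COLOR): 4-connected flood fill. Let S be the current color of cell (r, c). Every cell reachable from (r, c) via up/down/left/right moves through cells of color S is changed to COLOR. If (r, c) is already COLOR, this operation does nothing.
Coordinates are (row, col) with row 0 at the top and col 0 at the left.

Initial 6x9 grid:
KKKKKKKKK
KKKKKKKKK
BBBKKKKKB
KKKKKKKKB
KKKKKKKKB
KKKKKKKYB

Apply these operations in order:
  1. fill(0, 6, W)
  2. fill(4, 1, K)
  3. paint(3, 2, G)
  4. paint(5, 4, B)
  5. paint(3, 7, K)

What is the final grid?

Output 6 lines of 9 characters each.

After op 1 fill(0,6,W) [46 cells changed]:
WWWWWWWWW
WWWWWWWWW
BBBWWWWWB
WWWWWWWWB
WWWWWWWWB
WWWWWWWYB
After op 2 fill(4,1,K) [46 cells changed]:
KKKKKKKKK
KKKKKKKKK
BBBKKKKKB
KKKKKKKKB
KKKKKKKKB
KKKKKKKYB
After op 3 paint(3,2,G):
KKKKKKKKK
KKKKKKKKK
BBBKKKKKB
KKGKKKKKB
KKKKKKKKB
KKKKKKKYB
After op 4 paint(5,4,B):
KKKKKKKKK
KKKKKKKKK
BBBKKKKKB
KKGKKKKKB
KKKKKKKKB
KKKKBKKYB
After op 5 paint(3,7,K):
KKKKKKKKK
KKKKKKKKK
BBBKKKKKB
KKGKKKKKB
KKKKKKKKB
KKKKBKKYB

Answer: KKKKKKKKK
KKKKKKKKK
BBBKKKKKB
KKGKKKKKB
KKKKKKKKB
KKKKBKKYB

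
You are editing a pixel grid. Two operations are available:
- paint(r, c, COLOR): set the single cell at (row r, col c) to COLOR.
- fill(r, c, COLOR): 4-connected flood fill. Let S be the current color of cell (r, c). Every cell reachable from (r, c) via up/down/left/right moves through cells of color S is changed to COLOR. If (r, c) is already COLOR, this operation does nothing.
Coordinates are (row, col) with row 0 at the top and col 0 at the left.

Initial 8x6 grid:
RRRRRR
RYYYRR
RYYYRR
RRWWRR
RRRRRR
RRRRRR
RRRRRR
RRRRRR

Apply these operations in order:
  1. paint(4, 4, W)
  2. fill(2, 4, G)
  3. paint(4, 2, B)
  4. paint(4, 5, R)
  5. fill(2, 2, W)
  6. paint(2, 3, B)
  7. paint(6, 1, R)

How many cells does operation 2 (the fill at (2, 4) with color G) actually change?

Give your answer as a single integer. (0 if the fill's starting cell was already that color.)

Answer: 39

Derivation:
After op 1 paint(4,4,W):
RRRRRR
RYYYRR
RYYYRR
RRWWRR
RRRRWR
RRRRRR
RRRRRR
RRRRRR
After op 2 fill(2,4,G) [39 cells changed]:
GGGGGG
GYYYGG
GYYYGG
GGWWGG
GGGGWG
GGGGGG
GGGGGG
GGGGGG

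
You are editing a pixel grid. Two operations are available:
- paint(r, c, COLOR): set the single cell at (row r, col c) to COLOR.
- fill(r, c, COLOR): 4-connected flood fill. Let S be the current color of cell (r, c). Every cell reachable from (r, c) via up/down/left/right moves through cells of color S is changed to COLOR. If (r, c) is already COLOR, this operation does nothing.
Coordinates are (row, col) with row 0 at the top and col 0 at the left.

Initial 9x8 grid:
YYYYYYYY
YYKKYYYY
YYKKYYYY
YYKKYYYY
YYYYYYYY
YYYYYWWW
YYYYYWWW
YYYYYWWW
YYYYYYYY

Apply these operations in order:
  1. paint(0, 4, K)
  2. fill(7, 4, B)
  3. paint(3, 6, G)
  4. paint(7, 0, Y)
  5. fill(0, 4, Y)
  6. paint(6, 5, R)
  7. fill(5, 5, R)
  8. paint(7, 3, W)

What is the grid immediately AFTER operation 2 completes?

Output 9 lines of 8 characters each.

After op 1 paint(0,4,K):
YYYYKYYY
YYKKYYYY
YYKKYYYY
YYKKYYYY
YYYYYYYY
YYYYYWWW
YYYYYWWW
YYYYYWWW
YYYYYYYY
After op 2 fill(7,4,B) [56 cells changed]:
BBBBKBBB
BBKKBBBB
BBKKBBBB
BBKKBBBB
BBBBBBBB
BBBBBWWW
BBBBBWWW
BBBBBWWW
BBBBBBBB

Answer: BBBBKBBB
BBKKBBBB
BBKKBBBB
BBKKBBBB
BBBBBBBB
BBBBBWWW
BBBBBWWW
BBBBBWWW
BBBBBBBB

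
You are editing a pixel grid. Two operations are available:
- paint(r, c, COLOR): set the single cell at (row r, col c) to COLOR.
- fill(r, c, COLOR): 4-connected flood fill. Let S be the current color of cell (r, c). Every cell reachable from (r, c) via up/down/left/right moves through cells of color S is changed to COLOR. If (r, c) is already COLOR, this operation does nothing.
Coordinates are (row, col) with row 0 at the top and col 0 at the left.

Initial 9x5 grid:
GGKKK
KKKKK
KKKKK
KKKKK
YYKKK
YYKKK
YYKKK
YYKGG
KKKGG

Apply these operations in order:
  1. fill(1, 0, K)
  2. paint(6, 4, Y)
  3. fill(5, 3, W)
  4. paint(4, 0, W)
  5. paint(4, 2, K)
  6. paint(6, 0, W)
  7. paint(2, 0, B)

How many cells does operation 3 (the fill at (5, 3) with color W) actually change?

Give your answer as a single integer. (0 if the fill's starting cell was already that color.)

After op 1 fill(1,0,K) [0 cells changed]:
GGKKK
KKKKK
KKKKK
KKKKK
YYKKK
YYKKK
YYKKK
YYKGG
KKKGG
After op 2 paint(6,4,Y):
GGKKK
KKKKK
KKKKK
KKKKK
YYKKK
YYKKK
YYKKY
YYKGG
KKKGG
After op 3 fill(5,3,W) [30 cells changed]:
GGWWW
WWWWW
WWWWW
WWWWW
YYWWW
YYWWW
YYWWY
YYWGG
WWWGG

Answer: 30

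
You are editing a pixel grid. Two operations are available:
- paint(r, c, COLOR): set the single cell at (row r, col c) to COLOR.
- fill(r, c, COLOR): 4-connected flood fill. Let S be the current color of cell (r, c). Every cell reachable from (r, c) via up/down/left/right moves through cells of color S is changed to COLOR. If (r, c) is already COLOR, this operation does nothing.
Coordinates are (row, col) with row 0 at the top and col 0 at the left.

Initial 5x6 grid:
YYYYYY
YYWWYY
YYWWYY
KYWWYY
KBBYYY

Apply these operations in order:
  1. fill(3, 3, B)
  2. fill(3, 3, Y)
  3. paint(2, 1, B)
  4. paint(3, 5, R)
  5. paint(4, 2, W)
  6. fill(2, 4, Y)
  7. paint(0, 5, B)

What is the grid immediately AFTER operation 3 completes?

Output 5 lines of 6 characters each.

Answer: YYYYYY
YYYYYY
YBYYYY
KYYYYY
KYYYYY

Derivation:
After op 1 fill(3,3,B) [6 cells changed]:
YYYYYY
YYBBYY
YYBBYY
KYBBYY
KBBYYY
After op 2 fill(3,3,Y) [8 cells changed]:
YYYYYY
YYYYYY
YYYYYY
KYYYYY
KYYYYY
After op 3 paint(2,1,B):
YYYYYY
YYYYYY
YBYYYY
KYYYYY
KYYYYY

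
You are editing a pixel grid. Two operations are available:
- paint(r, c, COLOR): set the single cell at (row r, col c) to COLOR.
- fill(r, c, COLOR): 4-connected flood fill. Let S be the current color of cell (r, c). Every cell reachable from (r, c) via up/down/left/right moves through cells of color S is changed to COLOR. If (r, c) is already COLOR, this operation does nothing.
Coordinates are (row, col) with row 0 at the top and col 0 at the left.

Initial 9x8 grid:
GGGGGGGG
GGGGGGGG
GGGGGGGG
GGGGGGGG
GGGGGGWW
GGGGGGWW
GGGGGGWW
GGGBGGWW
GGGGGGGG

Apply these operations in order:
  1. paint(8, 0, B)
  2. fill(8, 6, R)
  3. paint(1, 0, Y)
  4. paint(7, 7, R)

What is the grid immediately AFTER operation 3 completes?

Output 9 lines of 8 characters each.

Answer: RRRRRRRR
YRRRRRRR
RRRRRRRR
RRRRRRRR
RRRRRRWW
RRRRRRWW
RRRRRRWW
RRRBRRWW
BRRRRRRR

Derivation:
After op 1 paint(8,0,B):
GGGGGGGG
GGGGGGGG
GGGGGGGG
GGGGGGGG
GGGGGGWW
GGGGGGWW
GGGGGGWW
GGGBGGWW
BGGGGGGG
After op 2 fill(8,6,R) [62 cells changed]:
RRRRRRRR
RRRRRRRR
RRRRRRRR
RRRRRRRR
RRRRRRWW
RRRRRRWW
RRRRRRWW
RRRBRRWW
BRRRRRRR
After op 3 paint(1,0,Y):
RRRRRRRR
YRRRRRRR
RRRRRRRR
RRRRRRRR
RRRRRRWW
RRRRRRWW
RRRRRRWW
RRRBRRWW
BRRRRRRR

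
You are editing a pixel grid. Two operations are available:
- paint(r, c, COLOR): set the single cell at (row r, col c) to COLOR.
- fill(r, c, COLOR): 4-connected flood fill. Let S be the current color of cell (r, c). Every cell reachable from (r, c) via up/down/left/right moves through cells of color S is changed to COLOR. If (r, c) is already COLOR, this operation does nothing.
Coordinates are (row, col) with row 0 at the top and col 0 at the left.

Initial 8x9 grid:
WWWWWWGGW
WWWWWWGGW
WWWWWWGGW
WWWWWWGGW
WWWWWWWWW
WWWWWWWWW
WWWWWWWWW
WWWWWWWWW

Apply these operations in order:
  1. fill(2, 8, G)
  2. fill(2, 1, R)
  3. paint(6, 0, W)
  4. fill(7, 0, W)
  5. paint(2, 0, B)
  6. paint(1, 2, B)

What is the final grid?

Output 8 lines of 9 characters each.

After op 1 fill(2,8,G) [64 cells changed]:
GGGGGGGGG
GGGGGGGGG
GGGGGGGGG
GGGGGGGGG
GGGGGGGGG
GGGGGGGGG
GGGGGGGGG
GGGGGGGGG
After op 2 fill(2,1,R) [72 cells changed]:
RRRRRRRRR
RRRRRRRRR
RRRRRRRRR
RRRRRRRRR
RRRRRRRRR
RRRRRRRRR
RRRRRRRRR
RRRRRRRRR
After op 3 paint(6,0,W):
RRRRRRRRR
RRRRRRRRR
RRRRRRRRR
RRRRRRRRR
RRRRRRRRR
RRRRRRRRR
WRRRRRRRR
RRRRRRRRR
After op 4 fill(7,0,W) [71 cells changed]:
WWWWWWWWW
WWWWWWWWW
WWWWWWWWW
WWWWWWWWW
WWWWWWWWW
WWWWWWWWW
WWWWWWWWW
WWWWWWWWW
After op 5 paint(2,0,B):
WWWWWWWWW
WWWWWWWWW
BWWWWWWWW
WWWWWWWWW
WWWWWWWWW
WWWWWWWWW
WWWWWWWWW
WWWWWWWWW
After op 6 paint(1,2,B):
WWWWWWWWW
WWBWWWWWW
BWWWWWWWW
WWWWWWWWW
WWWWWWWWW
WWWWWWWWW
WWWWWWWWW
WWWWWWWWW

Answer: WWWWWWWWW
WWBWWWWWW
BWWWWWWWW
WWWWWWWWW
WWWWWWWWW
WWWWWWWWW
WWWWWWWWW
WWWWWWWWW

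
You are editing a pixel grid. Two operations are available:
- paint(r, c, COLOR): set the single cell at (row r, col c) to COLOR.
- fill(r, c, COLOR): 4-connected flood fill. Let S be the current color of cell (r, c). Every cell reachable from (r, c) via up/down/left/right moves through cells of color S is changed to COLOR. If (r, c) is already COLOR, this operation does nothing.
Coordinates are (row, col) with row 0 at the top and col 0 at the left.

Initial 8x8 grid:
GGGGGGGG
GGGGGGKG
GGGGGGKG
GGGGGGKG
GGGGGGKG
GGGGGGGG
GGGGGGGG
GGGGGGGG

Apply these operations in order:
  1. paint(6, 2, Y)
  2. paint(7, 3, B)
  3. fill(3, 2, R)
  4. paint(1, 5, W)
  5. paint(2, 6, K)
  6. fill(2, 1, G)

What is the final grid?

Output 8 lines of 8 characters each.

Answer: GGGGGGGG
GGGGGWKG
GGGGGGKG
GGGGGGKG
GGGGGGKG
GGGGGGGG
GGYGGGGG
GGGBGGGG

Derivation:
After op 1 paint(6,2,Y):
GGGGGGGG
GGGGGGKG
GGGGGGKG
GGGGGGKG
GGGGGGKG
GGGGGGGG
GGYGGGGG
GGGGGGGG
After op 2 paint(7,3,B):
GGGGGGGG
GGGGGGKG
GGGGGGKG
GGGGGGKG
GGGGGGKG
GGGGGGGG
GGYGGGGG
GGGBGGGG
After op 3 fill(3,2,R) [58 cells changed]:
RRRRRRRR
RRRRRRKR
RRRRRRKR
RRRRRRKR
RRRRRRKR
RRRRRRRR
RRYRRRRR
RRRBRRRR
After op 4 paint(1,5,W):
RRRRRRRR
RRRRRWKR
RRRRRRKR
RRRRRRKR
RRRRRRKR
RRRRRRRR
RRYRRRRR
RRRBRRRR
After op 5 paint(2,6,K):
RRRRRRRR
RRRRRWKR
RRRRRRKR
RRRRRRKR
RRRRRRKR
RRRRRRRR
RRYRRRRR
RRRBRRRR
After op 6 fill(2,1,G) [57 cells changed]:
GGGGGGGG
GGGGGWKG
GGGGGGKG
GGGGGGKG
GGGGGGKG
GGGGGGGG
GGYGGGGG
GGGBGGGG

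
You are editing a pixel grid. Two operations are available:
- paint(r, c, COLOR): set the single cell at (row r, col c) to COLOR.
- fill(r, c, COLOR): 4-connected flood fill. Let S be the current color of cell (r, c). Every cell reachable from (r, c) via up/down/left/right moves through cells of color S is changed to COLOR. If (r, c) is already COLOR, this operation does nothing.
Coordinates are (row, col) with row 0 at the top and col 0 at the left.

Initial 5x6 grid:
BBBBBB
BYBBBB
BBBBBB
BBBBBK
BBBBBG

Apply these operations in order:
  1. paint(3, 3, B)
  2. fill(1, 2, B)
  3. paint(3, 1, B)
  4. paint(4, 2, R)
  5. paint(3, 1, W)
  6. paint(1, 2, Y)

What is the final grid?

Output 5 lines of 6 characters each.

Answer: BBBBBB
BYYBBB
BBBBBB
BWBBBK
BBRBBG

Derivation:
After op 1 paint(3,3,B):
BBBBBB
BYBBBB
BBBBBB
BBBBBK
BBBBBG
After op 2 fill(1,2,B) [0 cells changed]:
BBBBBB
BYBBBB
BBBBBB
BBBBBK
BBBBBG
After op 3 paint(3,1,B):
BBBBBB
BYBBBB
BBBBBB
BBBBBK
BBBBBG
After op 4 paint(4,2,R):
BBBBBB
BYBBBB
BBBBBB
BBBBBK
BBRBBG
After op 5 paint(3,1,W):
BBBBBB
BYBBBB
BBBBBB
BWBBBK
BBRBBG
After op 6 paint(1,2,Y):
BBBBBB
BYYBBB
BBBBBB
BWBBBK
BBRBBG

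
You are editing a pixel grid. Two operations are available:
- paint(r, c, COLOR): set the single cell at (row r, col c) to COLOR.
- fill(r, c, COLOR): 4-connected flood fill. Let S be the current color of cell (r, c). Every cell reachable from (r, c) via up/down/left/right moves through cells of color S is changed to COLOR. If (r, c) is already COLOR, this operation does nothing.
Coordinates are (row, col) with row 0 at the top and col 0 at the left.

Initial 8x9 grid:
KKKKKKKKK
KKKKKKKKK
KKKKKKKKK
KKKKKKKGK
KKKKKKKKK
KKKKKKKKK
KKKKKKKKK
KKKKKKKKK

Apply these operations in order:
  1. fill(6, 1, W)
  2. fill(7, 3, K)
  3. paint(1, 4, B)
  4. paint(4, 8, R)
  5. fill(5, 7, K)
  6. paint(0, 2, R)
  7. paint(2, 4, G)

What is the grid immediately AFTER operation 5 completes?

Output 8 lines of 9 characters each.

After op 1 fill(6,1,W) [71 cells changed]:
WWWWWWWWW
WWWWWWWWW
WWWWWWWWW
WWWWWWWGW
WWWWWWWWW
WWWWWWWWW
WWWWWWWWW
WWWWWWWWW
After op 2 fill(7,3,K) [71 cells changed]:
KKKKKKKKK
KKKKKKKKK
KKKKKKKKK
KKKKKKKGK
KKKKKKKKK
KKKKKKKKK
KKKKKKKKK
KKKKKKKKK
After op 3 paint(1,4,B):
KKKKKKKKK
KKKKBKKKK
KKKKKKKKK
KKKKKKKGK
KKKKKKKKK
KKKKKKKKK
KKKKKKKKK
KKKKKKKKK
After op 4 paint(4,8,R):
KKKKKKKKK
KKKKBKKKK
KKKKKKKKK
KKKKKKKGK
KKKKKKKKR
KKKKKKKKK
KKKKKKKKK
KKKKKKKKK
After op 5 fill(5,7,K) [0 cells changed]:
KKKKKKKKK
KKKKBKKKK
KKKKKKKKK
KKKKKKKGK
KKKKKKKKR
KKKKKKKKK
KKKKKKKKK
KKKKKKKKK

Answer: KKKKKKKKK
KKKKBKKKK
KKKKKKKKK
KKKKKKKGK
KKKKKKKKR
KKKKKKKKK
KKKKKKKKK
KKKKKKKKK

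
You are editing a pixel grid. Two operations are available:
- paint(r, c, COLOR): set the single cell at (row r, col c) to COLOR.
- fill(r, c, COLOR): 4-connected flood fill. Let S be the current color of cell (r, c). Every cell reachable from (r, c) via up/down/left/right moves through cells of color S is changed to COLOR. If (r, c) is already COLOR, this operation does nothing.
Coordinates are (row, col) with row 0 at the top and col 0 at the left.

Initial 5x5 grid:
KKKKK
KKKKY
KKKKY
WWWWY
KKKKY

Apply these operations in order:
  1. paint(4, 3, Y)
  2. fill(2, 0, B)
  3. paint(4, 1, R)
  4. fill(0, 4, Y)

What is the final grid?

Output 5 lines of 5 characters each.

After op 1 paint(4,3,Y):
KKKKK
KKKKY
KKKKY
WWWWY
KKKYY
After op 2 fill(2,0,B) [13 cells changed]:
BBBBB
BBBBY
BBBBY
WWWWY
KKKYY
After op 3 paint(4,1,R):
BBBBB
BBBBY
BBBBY
WWWWY
KRKYY
After op 4 fill(0,4,Y) [13 cells changed]:
YYYYY
YYYYY
YYYYY
WWWWY
KRKYY

Answer: YYYYY
YYYYY
YYYYY
WWWWY
KRKYY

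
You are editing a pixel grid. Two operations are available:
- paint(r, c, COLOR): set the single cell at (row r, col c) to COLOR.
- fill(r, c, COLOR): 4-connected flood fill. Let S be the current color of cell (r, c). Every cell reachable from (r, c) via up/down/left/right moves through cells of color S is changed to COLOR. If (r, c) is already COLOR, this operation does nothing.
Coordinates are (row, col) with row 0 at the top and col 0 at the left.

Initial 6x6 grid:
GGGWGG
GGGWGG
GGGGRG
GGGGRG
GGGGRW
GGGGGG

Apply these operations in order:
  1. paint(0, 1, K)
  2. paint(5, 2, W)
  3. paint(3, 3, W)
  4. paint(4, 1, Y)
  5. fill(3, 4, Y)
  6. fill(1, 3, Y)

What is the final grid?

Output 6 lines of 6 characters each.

Answer: GKGYGG
GGGYGG
GGGGYG
GGGWYG
GYGGYW
GGWGGG

Derivation:
After op 1 paint(0,1,K):
GKGWGG
GGGWGG
GGGGRG
GGGGRG
GGGGRW
GGGGGG
After op 2 paint(5,2,W):
GKGWGG
GGGWGG
GGGGRG
GGGGRG
GGGGRW
GGWGGG
After op 3 paint(3,3,W):
GKGWGG
GGGWGG
GGGGRG
GGGWRG
GGGGRW
GGWGGG
After op 4 paint(4,1,Y):
GKGWGG
GGGWGG
GGGGRG
GGGWRG
GYGGRW
GGWGGG
After op 5 fill(3,4,Y) [3 cells changed]:
GKGWGG
GGGWGG
GGGGYG
GGGWYG
GYGGYW
GGWGGG
After op 6 fill(1,3,Y) [2 cells changed]:
GKGYGG
GGGYGG
GGGGYG
GGGWYG
GYGGYW
GGWGGG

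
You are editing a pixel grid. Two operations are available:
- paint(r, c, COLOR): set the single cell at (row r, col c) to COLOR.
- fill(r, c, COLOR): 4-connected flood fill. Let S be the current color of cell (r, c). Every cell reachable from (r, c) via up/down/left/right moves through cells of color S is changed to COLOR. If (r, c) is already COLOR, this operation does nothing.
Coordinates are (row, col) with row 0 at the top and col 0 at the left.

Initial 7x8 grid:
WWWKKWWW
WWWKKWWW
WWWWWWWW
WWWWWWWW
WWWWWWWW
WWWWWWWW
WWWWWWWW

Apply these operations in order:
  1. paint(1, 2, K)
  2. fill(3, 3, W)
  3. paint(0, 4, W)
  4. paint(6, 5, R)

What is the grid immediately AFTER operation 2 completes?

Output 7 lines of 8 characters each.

After op 1 paint(1,2,K):
WWWKKWWW
WWKKKWWW
WWWWWWWW
WWWWWWWW
WWWWWWWW
WWWWWWWW
WWWWWWWW
After op 2 fill(3,3,W) [0 cells changed]:
WWWKKWWW
WWKKKWWW
WWWWWWWW
WWWWWWWW
WWWWWWWW
WWWWWWWW
WWWWWWWW

Answer: WWWKKWWW
WWKKKWWW
WWWWWWWW
WWWWWWWW
WWWWWWWW
WWWWWWWW
WWWWWWWW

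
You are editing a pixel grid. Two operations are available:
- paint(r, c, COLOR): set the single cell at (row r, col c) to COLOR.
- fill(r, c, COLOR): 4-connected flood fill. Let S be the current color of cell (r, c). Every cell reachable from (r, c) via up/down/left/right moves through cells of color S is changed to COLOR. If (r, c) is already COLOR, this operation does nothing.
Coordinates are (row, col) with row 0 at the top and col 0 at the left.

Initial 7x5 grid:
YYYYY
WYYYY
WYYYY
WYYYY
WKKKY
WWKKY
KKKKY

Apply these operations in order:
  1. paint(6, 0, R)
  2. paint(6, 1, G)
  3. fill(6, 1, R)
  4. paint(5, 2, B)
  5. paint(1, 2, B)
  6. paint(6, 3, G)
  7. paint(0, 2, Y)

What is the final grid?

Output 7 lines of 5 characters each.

Answer: YYYYY
WYBYY
WYYYY
WYYYY
WKKKY
WWBKY
RRKGY

Derivation:
After op 1 paint(6,0,R):
YYYYY
WYYYY
WYYYY
WYYYY
WKKKY
WWKKY
RKKKY
After op 2 paint(6,1,G):
YYYYY
WYYYY
WYYYY
WYYYY
WKKKY
WWKKY
RGKKY
After op 3 fill(6,1,R) [1 cells changed]:
YYYYY
WYYYY
WYYYY
WYYYY
WKKKY
WWKKY
RRKKY
After op 4 paint(5,2,B):
YYYYY
WYYYY
WYYYY
WYYYY
WKKKY
WWBKY
RRKKY
After op 5 paint(1,2,B):
YYYYY
WYBYY
WYYYY
WYYYY
WKKKY
WWBKY
RRKKY
After op 6 paint(6,3,G):
YYYYY
WYBYY
WYYYY
WYYYY
WKKKY
WWBKY
RRKGY
After op 7 paint(0,2,Y):
YYYYY
WYBYY
WYYYY
WYYYY
WKKKY
WWBKY
RRKGY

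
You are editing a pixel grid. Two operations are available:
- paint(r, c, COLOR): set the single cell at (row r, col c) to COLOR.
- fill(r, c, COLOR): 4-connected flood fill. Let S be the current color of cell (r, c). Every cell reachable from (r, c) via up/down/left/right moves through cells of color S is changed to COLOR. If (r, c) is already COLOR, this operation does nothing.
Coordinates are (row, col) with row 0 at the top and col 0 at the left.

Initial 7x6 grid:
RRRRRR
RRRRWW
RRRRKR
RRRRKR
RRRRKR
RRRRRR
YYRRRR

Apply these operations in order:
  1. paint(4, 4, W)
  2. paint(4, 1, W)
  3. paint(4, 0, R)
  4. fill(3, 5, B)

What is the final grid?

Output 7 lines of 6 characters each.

After op 1 paint(4,4,W):
RRRRRR
RRRRWW
RRRRKR
RRRRKR
RRRRWR
RRRRRR
YYRRRR
After op 2 paint(4,1,W):
RRRRRR
RRRRWW
RRRRKR
RRRRKR
RWRRWR
RRRRRR
YYRRRR
After op 3 paint(4,0,R):
RRRRRR
RRRRWW
RRRRKR
RRRRKR
RWRRWR
RRRRRR
YYRRRR
After op 4 fill(3,5,B) [34 cells changed]:
BBBBBB
BBBBWW
BBBBKB
BBBBKB
BWBBWB
BBBBBB
YYBBBB

Answer: BBBBBB
BBBBWW
BBBBKB
BBBBKB
BWBBWB
BBBBBB
YYBBBB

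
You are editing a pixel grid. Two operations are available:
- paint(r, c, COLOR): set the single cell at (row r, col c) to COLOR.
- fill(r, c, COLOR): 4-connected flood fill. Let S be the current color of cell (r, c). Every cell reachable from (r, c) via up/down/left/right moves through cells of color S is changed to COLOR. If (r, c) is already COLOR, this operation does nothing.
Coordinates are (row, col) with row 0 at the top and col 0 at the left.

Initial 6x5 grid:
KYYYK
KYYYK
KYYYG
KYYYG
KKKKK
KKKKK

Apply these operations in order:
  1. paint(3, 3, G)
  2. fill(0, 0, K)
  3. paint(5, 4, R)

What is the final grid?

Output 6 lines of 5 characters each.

Answer: KYYYK
KYYYK
KYYYG
KYYGG
KKKKK
KKKKR

Derivation:
After op 1 paint(3,3,G):
KYYYK
KYYYK
KYYYG
KYYGG
KKKKK
KKKKK
After op 2 fill(0,0,K) [0 cells changed]:
KYYYK
KYYYK
KYYYG
KYYGG
KKKKK
KKKKK
After op 3 paint(5,4,R):
KYYYK
KYYYK
KYYYG
KYYGG
KKKKK
KKKKR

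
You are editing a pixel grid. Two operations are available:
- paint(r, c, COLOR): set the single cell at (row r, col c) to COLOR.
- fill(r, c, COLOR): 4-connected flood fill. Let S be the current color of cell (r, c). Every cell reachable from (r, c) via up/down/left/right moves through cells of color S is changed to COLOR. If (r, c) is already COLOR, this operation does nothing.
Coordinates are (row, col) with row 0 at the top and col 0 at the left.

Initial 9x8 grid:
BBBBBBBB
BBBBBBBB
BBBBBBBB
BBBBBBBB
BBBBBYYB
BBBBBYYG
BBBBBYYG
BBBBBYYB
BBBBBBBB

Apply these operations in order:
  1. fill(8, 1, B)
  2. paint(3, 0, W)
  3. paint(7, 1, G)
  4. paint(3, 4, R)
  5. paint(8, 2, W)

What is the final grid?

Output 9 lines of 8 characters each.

After op 1 fill(8,1,B) [0 cells changed]:
BBBBBBBB
BBBBBBBB
BBBBBBBB
BBBBBBBB
BBBBBYYB
BBBBBYYG
BBBBBYYG
BBBBBYYB
BBBBBBBB
After op 2 paint(3,0,W):
BBBBBBBB
BBBBBBBB
BBBBBBBB
WBBBBBBB
BBBBBYYB
BBBBBYYG
BBBBBYYG
BBBBBYYB
BBBBBBBB
After op 3 paint(7,1,G):
BBBBBBBB
BBBBBBBB
BBBBBBBB
WBBBBBBB
BBBBBYYB
BBBBBYYG
BBBBBYYG
BGBBBYYB
BBBBBBBB
After op 4 paint(3,4,R):
BBBBBBBB
BBBBBBBB
BBBBBBBB
WBBBRBBB
BBBBBYYB
BBBBBYYG
BBBBBYYG
BGBBBYYB
BBBBBBBB
After op 5 paint(8,2,W):
BBBBBBBB
BBBBBBBB
BBBBBBBB
WBBBRBBB
BBBBBYYB
BBBBBYYG
BBBBBYYG
BGBBBYYB
BBWBBBBB

Answer: BBBBBBBB
BBBBBBBB
BBBBBBBB
WBBBRBBB
BBBBBYYB
BBBBBYYG
BBBBBYYG
BGBBBYYB
BBWBBBBB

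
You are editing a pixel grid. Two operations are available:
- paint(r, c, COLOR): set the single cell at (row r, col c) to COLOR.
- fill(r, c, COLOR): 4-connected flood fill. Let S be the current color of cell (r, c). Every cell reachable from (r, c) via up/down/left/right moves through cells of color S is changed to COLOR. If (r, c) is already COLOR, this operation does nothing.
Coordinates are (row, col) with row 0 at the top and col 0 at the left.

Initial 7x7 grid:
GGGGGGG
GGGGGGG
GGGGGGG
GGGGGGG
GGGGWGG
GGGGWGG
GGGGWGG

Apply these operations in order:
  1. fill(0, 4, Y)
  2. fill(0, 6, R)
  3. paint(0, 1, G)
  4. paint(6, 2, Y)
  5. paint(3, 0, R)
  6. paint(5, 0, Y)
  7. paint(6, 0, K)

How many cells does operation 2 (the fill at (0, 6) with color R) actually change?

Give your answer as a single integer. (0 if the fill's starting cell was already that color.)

Answer: 46

Derivation:
After op 1 fill(0,4,Y) [46 cells changed]:
YYYYYYY
YYYYYYY
YYYYYYY
YYYYYYY
YYYYWYY
YYYYWYY
YYYYWYY
After op 2 fill(0,6,R) [46 cells changed]:
RRRRRRR
RRRRRRR
RRRRRRR
RRRRRRR
RRRRWRR
RRRRWRR
RRRRWRR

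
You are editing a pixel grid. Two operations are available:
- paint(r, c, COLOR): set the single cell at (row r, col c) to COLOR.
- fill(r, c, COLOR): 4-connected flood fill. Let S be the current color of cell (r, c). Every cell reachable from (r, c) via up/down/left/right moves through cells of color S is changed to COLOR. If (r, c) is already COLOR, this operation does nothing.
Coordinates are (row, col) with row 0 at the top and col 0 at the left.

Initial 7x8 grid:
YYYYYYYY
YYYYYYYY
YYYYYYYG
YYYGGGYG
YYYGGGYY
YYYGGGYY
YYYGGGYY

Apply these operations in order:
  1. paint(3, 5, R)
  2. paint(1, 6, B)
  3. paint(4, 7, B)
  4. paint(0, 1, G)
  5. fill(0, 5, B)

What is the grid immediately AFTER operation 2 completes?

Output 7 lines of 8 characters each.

Answer: YYYYYYYY
YYYYYYBY
YYYYYYYG
YYYGGRYG
YYYGGGYY
YYYGGGYY
YYYGGGYY

Derivation:
After op 1 paint(3,5,R):
YYYYYYYY
YYYYYYYY
YYYYYYYG
YYYGGRYG
YYYGGGYY
YYYGGGYY
YYYGGGYY
After op 2 paint(1,6,B):
YYYYYYYY
YYYYYYBY
YYYYYYYG
YYYGGRYG
YYYGGGYY
YYYGGGYY
YYYGGGYY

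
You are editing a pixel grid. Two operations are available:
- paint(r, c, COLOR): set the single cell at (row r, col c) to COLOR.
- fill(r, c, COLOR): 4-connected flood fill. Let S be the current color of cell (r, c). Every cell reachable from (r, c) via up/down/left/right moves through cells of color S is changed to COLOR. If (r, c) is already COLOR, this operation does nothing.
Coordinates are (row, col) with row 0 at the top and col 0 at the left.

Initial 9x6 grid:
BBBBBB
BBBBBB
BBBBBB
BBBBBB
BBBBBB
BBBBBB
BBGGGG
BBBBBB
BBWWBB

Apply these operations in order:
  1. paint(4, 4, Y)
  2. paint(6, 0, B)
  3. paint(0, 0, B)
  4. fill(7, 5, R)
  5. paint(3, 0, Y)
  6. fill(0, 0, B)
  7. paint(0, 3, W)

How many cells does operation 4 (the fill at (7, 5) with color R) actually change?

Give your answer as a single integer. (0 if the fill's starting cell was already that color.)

After op 1 paint(4,4,Y):
BBBBBB
BBBBBB
BBBBBB
BBBBBB
BBBBYB
BBBBBB
BBGGGG
BBBBBB
BBWWBB
After op 2 paint(6,0,B):
BBBBBB
BBBBBB
BBBBBB
BBBBBB
BBBBYB
BBBBBB
BBGGGG
BBBBBB
BBWWBB
After op 3 paint(0,0,B):
BBBBBB
BBBBBB
BBBBBB
BBBBBB
BBBBYB
BBBBBB
BBGGGG
BBBBBB
BBWWBB
After op 4 fill(7,5,R) [47 cells changed]:
RRRRRR
RRRRRR
RRRRRR
RRRRRR
RRRRYR
RRRRRR
RRGGGG
RRRRRR
RRWWRR

Answer: 47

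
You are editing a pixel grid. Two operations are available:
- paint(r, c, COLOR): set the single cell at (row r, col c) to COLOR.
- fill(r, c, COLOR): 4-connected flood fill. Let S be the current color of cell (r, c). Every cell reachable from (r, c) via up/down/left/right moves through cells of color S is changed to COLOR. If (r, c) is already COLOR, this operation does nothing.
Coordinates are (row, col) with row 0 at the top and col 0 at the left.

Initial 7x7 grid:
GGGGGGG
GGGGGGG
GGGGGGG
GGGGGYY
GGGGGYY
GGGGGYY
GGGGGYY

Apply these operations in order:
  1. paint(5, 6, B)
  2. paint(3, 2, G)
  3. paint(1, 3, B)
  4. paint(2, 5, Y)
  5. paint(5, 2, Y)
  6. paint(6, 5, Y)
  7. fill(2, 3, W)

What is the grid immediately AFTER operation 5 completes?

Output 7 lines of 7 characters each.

After op 1 paint(5,6,B):
GGGGGGG
GGGGGGG
GGGGGGG
GGGGGYY
GGGGGYY
GGGGGYB
GGGGGYY
After op 2 paint(3,2,G):
GGGGGGG
GGGGGGG
GGGGGGG
GGGGGYY
GGGGGYY
GGGGGYB
GGGGGYY
After op 3 paint(1,3,B):
GGGGGGG
GGGBGGG
GGGGGGG
GGGGGYY
GGGGGYY
GGGGGYB
GGGGGYY
After op 4 paint(2,5,Y):
GGGGGGG
GGGBGGG
GGGGGYG
GGGGGYY
GGGGGYY
GGGGGYB
GGGGGYY
After op 5 paint(5,2,Y):
GGGGGGG
GGGBGGG
GGGGGYG
GGGGGYY
GGGGGYY
GGYGGYB
GGGGGYY

Answer: GGGGGGG
GGGBGGG
GGGGGYG
GGGGGYY
GGGGGYY
GGYGGYB
GGGGGYY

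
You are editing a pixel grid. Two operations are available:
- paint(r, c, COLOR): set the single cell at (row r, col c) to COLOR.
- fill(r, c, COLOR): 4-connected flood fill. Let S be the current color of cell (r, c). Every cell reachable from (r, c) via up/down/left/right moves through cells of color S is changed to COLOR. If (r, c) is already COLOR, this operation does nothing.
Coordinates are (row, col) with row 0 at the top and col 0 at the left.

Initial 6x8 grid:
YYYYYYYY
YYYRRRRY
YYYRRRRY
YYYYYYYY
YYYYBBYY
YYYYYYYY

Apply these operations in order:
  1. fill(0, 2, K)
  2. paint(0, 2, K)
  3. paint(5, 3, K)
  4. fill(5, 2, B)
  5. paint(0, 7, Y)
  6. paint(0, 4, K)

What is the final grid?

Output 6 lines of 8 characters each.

Answer: BBBBKBBY
BBBRRRRB
BBBRRRRB
BBBBBBBB
BBBBBBBB
BBBBBBBB

Derivation:
After op 1 fill(0,2,K) [38 cells changed]:
KKKKKKKK
KKKRRRRK
KKKRRRRK
KKKKKKKK
KKKKBBKK
KKKKKKKK
After op 2 paint(0,2,K):
KKKKKKKK
KKKRRRRK
KKKRRRRK
KKKKKKKK
KKKKBBKK
KKKKKKKK
After op 3 paint(5,3,K):
KKKKKKKK
KKKRRRRK
KKKRRRRK
KKKKKKKK
KKKKBBKK
KKKKKKKK
After op 4 fill(5,2,B) [38 cells changed]:
BBBBBBBB
BBBRRRRB
BBBRRRRB
BBBBBBBB
BBBBBBBB
BBBBBBBB
After op 5 paint(0,7,Y):
BBBBBBBY
BBBRRRRB
BBBRRRRB
BBBBBBBB
BBBBBBBB
BBBBBBBB
After op 6 paint(0,4,K):
BBBBKBBY
BBBRRRRB
BBBRRRRB
BBBBBBBB
BBBBBBBB
BBBBBBBB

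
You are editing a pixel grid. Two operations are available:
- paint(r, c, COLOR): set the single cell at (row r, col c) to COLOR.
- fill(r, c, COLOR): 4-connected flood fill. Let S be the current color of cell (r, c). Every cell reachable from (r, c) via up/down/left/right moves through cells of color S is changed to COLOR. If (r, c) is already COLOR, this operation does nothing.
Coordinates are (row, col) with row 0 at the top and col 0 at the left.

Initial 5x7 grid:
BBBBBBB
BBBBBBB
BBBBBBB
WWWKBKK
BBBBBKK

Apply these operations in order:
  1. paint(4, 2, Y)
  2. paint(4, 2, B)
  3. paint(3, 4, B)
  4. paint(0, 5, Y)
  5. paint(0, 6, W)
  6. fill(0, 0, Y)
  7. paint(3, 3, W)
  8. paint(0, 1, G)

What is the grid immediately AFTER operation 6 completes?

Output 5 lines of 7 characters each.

Answer: YYYYYYW
YYYYYYY
YYYYYYY
WWWKYKK
YYYYYKK

Derivation:
After op 1 paint(4,2,Y):
BBBBBBB
BBBBBBB
BBBBBBB
WWWKBKK
BBYBBKK
After op 2 paint(4,2,B):
BBBBBBB
BBBBBBB
BBBBBBB
WWWKBKK
BBBBBKK
After op 3 paint(3,4,B):
BBBBBBB
BBBBBBB
BBBBBBB
WWWKBKK
BBBBBKK
After op 4 paint(0,5,Y):
BBBBBYB
BBBBBBB
BBBBBBB
WWWKBKK
BBBBBKK
After op 5 paint(0,6,W):
BBBBBYW
BBBBBBB
BBBBBBB
WWWKBKK
BBBBBKK
After op 6 fill(0,0,Y) [25 cells changed]:
YYYYYYW
YYYYYYY
YYYYYYY
WWWKYKK
YYYYYKK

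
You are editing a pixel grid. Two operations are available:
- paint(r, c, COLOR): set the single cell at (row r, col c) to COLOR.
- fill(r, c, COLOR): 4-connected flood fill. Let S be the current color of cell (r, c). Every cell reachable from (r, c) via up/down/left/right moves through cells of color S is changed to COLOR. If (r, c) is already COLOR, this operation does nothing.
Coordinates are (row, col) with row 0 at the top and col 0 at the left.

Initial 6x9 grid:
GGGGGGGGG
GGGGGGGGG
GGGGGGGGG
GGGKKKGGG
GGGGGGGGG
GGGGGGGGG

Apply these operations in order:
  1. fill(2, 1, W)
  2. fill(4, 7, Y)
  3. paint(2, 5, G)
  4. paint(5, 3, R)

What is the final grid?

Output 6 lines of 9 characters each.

Answer: YYYYYYYYY
YYYYYYYYY
YYYYYGYYY
YYYKKKYYY
YYYYYYYYY
YYYRYYYYY

Derivation:
After op 1 fill(2,1,W) [51 cells changed]:
WWWWWWWWW
WWWWWWWWW
WWWWWWWWW
WWWKKKWWW
WWWWWWWWW
WWWWWWWWW
After op 2 fill(4,7,Y) [51 cells changed]:
YYYYYYYYY
YYYYYYYYY
YYYYYYYYY
YYYKKKYYY
YYYYYYYYY
YYYYYYYYY
After op 3 paint(2,5,G):
YYYYYYYYY
YYYYYYYYY
YYYYYGYYY
YYYKKKYYY
YYYYYYYYY
YYYYYYYYY
After op 4 paint(5,3,R):
YYYYYYYYY
YYYYYYYYY
YYYYYGYYY
YYYKKKYYY
YYYYYYYYY
YYYRYYYYY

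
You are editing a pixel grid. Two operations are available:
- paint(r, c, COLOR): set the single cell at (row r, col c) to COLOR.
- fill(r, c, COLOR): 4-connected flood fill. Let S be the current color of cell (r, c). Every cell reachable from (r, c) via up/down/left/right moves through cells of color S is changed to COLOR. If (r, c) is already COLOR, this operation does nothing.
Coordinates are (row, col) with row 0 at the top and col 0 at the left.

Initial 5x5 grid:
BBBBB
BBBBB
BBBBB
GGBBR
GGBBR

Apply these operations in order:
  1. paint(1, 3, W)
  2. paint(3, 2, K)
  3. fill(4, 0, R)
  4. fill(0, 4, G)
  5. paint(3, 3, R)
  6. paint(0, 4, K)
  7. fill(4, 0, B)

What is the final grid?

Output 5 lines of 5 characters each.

Answer: GGGGK
GGGWG
GGGGG
BBKRR
BBGGR

Derivation:
After op 1 paint(1,3,W):
BBBBB
BBBWB
BBBBB
GGBBR
GGBBR
After op 2 paint(3,2,K):
BBBBB
BBBWB
BBBBB
GGKBR
GGBBR
After op 3 fill(4,0,R) [4 cells changed]:
BBBBB
BBBWB
BBBBB
RRKBR
RRBBR
After op 4 fill(0,4,G) [17 cells changed]:
GGGGG
GGGWG
GGGGG
RRKGR
RRGGR
After op 5 paint(3,3,R):
GGGGG
GGGWG
GGGGG
RRKRR
RRGGR
After op 6 paint(0,4,K):
GGGGK
GGGWG
GGGGG
RRKRR
RRGGR
After op 7 fill(4,0,B) [4 cells changed]:
GGGGK
GGGWG
GGGGG
BBKRR
BBGGR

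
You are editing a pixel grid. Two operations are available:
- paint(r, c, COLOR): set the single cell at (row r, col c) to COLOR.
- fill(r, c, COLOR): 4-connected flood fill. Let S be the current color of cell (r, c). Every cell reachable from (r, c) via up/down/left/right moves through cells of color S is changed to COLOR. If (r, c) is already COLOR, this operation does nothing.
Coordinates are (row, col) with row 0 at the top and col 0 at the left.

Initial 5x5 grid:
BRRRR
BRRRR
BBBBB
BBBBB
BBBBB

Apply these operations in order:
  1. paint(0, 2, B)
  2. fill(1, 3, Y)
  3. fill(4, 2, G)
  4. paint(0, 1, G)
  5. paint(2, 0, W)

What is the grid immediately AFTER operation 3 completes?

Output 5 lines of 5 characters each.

After op 1 paint(0,2,B):
BRBRR
BRRRR
BBBBB
BBBBB
BBBBB
After op 2 fill(1,3,Y) [7 cells changed]:
BYBYY
BYYYY
BBBBB
BBBBB
BBBBB
After op 3 fill(4,2,G) [17 cells changed]:
GYBYY
GYYYY
GGGGG
GGGGG
GGGGG

Answer: GYBYY
GYYYY
GGGGG
GGGGG
GGGGG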